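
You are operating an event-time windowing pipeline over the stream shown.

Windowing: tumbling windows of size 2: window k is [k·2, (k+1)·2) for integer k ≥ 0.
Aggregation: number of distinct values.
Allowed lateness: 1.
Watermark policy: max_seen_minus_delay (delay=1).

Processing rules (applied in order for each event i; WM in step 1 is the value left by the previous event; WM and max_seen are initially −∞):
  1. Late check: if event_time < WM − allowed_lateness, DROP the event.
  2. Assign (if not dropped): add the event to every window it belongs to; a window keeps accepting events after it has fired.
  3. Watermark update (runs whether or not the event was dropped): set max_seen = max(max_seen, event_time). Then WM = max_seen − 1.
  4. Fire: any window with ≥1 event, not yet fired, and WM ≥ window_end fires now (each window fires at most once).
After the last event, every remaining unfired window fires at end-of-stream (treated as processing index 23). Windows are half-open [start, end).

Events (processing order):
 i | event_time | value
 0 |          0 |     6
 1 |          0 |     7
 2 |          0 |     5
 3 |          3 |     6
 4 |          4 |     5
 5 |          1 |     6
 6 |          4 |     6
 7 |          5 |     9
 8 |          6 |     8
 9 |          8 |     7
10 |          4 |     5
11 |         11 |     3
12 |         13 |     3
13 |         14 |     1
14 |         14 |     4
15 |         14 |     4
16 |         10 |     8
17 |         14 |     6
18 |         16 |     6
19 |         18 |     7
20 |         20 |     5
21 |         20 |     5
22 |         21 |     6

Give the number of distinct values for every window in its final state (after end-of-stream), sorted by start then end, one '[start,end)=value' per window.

[0,2)=3 [2,4)=1 [4,6)=3 [6,8)=1 [8,10)=1 [10,12)=1 [12,14)=1 [14,16)=3 [16,18)=1 [18,20)=1 [20,22)=2

i=0 t=0 v=6: → [0,2); WM=-1
i=1 t=0 v=7: → [0,2); WM=-1
i=2 t=0 v=5: → [0,2); WM=-1
i=3 t=3 v=6: → [2,4); WM=2; [0,2) fires=3
i=4 t=4 v=5: → [4,6); WM=3
i=5 t=1 v=6: DROP (t<3-1); WM=3
i=6 t=4 v=6: → [4,6); WM=3
i=7 t=5 v=9: → [4,6); WM=4; [2,4) fires=1
i=8 t=6 v=8: → [6,8); WM=5
i=9 t=8 v=7: → [8,10); WM=7; [4,6) fires=3
i=10 t=4 v=5: DROP (t<7-1); WM=7
i=11 t=11 v=3: → [10,12); WM=10; [6,8) fires=1 [8,10) fires=1
i=12 t=13 v=3: → [12,14); WM=12; [10,12) fires=1
i=13 t=14 v=1: → [14,16); WM=13
i=14 t=14 v=4: → [14,16); WM=13
i=15 t=14 v=4: → [14,16); WM=13
i=16 t=10 v=8: DROP (t<13-1); WM=13
i=17 t=14 v=6: → [14,16); WM=13
i=18 t=16 v=6: → [16,18); WM=15; [12,14) fires=1
i=19 t=18 v=7: → [18,20); WM=17; [14,16) fires=3
i=20 t=20 v=5: → [20,22); WM=19; [16,18) fires=1
i=21 t=20 v=5: → [20,22); WM=19
i=22 t=21 v=6: → [20,22); WM=20; [18,20) fires=1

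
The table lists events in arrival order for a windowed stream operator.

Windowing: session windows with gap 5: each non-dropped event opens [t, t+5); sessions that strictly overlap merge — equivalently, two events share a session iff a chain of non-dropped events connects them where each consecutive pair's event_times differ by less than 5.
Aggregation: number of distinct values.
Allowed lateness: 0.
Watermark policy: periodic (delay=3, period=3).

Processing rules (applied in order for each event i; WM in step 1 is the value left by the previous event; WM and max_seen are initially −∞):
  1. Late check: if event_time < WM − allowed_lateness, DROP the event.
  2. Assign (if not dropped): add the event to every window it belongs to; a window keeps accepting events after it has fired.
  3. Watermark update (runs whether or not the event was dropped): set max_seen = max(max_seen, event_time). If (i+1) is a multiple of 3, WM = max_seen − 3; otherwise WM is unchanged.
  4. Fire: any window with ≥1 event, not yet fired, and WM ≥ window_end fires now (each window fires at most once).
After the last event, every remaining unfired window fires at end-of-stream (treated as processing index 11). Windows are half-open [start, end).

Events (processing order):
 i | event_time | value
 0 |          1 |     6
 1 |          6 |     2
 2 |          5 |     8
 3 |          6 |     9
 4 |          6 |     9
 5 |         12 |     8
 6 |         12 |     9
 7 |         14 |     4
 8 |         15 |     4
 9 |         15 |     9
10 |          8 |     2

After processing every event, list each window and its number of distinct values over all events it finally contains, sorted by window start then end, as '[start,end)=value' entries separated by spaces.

i=0 t=1 v=6: → [1,6); WM=−∞
i=1 t=6 v=2: → [6,11); WM=−∞
i=2 t=5 v=8: → [1,11); WM=3
i=3 t=6 v=9: → [1,11); WM=3
i=4 t=6 v=9: → [1,11); WM=3
i=5 t=12 v=8: → [12,17); WM=9
i=6 t=12 v=9: → [12,17); WM=9
i=7 t=14 v=4: → [12,19); WM=9
i=8 t=15 v=4: → [12,20); WM=12
i=9 t=15 v=9: → [12,20); WM=12
i=10 t=8 v=2: DROP (t<12-0); WM=12

[1,11)=4 [12,20)=3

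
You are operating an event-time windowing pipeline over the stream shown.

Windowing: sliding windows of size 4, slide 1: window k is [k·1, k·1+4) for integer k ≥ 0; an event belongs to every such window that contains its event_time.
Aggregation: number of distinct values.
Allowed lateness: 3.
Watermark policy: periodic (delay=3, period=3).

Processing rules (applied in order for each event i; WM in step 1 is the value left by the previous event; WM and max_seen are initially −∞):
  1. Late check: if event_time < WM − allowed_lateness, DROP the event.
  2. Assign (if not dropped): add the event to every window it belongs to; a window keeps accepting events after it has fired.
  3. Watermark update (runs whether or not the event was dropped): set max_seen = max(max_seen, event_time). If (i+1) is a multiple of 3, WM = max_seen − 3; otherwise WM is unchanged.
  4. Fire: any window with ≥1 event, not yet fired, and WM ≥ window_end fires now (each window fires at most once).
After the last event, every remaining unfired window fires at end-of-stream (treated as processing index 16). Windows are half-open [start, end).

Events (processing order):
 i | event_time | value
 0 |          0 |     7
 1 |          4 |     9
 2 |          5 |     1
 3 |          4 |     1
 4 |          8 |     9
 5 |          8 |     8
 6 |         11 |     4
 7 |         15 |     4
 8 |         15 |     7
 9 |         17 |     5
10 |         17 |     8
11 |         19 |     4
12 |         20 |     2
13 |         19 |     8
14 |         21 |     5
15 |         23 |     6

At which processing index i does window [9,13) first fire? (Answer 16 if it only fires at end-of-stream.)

i=0 t=0 v=7: → [0,4); WM=−∞
i=1 t=4 v=9: → [4,8),[3,7),[2,6),[1,5); WM=−∞
i=2 t=5 v=1: → [5,9),[4,8),[3,7),[2,6); WM=2
i=3 t=4 v=1: → [4,8),[3,7),[2,6),[1,5); WM=2
i=4 t=8 v=9: → [8,12),[7,11),[6,10),[5,9); WM=2
i=5 t=8 v=8: → [8,12),[7,11),[6,10),[5,9); WM=5; [0,4) fires=1 [1,5) fires=2
i=6 t=11 v=4: → [11,15),[10,14),[9,13),[8,12); WM=5
i=7 t=15 v=4: → [15,19),[14,18),[13,17),[12,16); WM=5
i=8 t=15 v=7: → [15,19),[14,18),[13,17),[12,16); WM=12; [2,6) fires=2 [3,7) fires=2 [4,8) fires=2 [5,9) fires=3 [6,10) fires=2 [7,11) fires=2 [8,12) fires=3
i=9 t=17 v=5: → [17,21),[16,20),[15,19),[14,18); WM=12
i=10 t=17 v=8: → [17,21),[16,20),[15,19),[14,18); WM=12
i=11 t=19 v=4: → [19,23),[18,22),[17,21),[16,20); WM=16; [9,13) fires=1 [10,14) fires=1 [11,15) fires=1 [12,16) fires=2
i=12 t=20 v=2: → [20,24),[19,23),[18,22),[17,21); WM=16
i=13 t=19 v=8: → [19,23),[18,22),[17,21),[16,20); WM=16
i=14 t=21 v=5: → [21,25),[20,24),[19,23),[18,22); WM=18; [13,17) fires=2 [14,18) fires=4
i=15 t=23 v=6: → [23,27),[22,26),[21,25),[20,24); WM=18

11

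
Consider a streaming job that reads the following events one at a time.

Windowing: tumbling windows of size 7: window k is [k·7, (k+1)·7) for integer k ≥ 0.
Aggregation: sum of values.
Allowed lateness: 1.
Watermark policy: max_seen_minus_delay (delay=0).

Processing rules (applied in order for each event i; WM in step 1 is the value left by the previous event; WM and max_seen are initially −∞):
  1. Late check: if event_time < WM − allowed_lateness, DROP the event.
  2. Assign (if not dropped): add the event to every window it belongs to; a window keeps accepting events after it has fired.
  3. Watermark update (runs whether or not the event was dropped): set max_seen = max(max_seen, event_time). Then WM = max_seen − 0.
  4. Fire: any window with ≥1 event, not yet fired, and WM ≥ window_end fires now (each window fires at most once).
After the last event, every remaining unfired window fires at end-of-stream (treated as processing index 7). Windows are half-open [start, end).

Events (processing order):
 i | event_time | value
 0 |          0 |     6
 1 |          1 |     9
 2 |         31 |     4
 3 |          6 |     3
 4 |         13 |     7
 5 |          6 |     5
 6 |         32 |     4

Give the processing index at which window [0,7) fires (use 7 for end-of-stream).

i=0 t=0 v=6: → [0,7); WM=0
i=1 t=1 v=9: → [0,7); WM=1
i=2 t=31 v=4: → [28,35); WM=31; [0,7) fires=15
i=3 t=6 v=3: DROP (t<31-1); WM=31
i=4 t=13 v=7: DROP (t<31-1); WM=31
i=5 t=6 v=5: DROP (t<31-1); WM=31
i=6 t=32 v=4: → [28,35); WM=32

2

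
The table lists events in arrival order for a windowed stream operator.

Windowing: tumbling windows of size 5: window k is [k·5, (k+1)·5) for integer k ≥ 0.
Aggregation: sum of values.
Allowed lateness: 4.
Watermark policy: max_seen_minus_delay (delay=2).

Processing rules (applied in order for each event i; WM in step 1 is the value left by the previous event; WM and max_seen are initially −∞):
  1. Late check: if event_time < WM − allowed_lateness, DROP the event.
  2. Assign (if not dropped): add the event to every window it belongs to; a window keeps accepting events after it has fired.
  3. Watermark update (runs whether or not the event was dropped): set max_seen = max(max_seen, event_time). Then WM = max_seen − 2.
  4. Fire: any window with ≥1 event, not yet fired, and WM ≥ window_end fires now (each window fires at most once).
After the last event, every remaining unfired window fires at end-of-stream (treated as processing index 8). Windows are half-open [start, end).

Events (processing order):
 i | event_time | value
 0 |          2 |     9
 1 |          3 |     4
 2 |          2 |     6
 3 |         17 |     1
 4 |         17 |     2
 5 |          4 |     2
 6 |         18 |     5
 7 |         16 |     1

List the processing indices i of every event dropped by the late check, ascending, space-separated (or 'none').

i=0 t=2 v=9: → [0,5); WM=0
i=1 t=3 v=4: → [0,5); WM=1
i=2 t=2 v=6: → [0,5); WM=1
i=3 t=17 v=1: → [15,20); WM=15; [0,5) fires=19
i=4 t=17 v=2: → [15,20); WM=15
i=5 t=4 v=2: DROP (t<15-4); WM=15
i=6 t=18 v=5: → [15,20); WM=16
i=7 t=16 v=1: → [15,20); WM=16

5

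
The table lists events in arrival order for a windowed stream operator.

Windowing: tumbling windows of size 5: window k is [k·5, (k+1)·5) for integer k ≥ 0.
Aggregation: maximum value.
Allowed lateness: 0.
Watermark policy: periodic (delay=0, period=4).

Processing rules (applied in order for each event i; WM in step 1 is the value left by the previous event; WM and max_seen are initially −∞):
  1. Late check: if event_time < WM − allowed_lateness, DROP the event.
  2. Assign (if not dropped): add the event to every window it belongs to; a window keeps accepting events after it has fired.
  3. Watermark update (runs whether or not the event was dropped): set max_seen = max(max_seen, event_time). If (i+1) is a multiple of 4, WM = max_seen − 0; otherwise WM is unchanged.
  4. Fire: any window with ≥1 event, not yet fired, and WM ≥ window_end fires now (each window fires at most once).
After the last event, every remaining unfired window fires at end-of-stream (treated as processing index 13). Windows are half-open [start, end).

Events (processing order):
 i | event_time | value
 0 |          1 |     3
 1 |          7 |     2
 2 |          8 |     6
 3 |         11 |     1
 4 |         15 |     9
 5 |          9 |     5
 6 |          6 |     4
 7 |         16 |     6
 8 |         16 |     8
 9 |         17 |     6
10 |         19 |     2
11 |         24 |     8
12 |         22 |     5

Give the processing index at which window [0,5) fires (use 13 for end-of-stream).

3

i=0 t=1 v=3: → [0,5); WM=−∞
i=1 t=7 v=2: → [5,10); WM=−∞
i=2 t=8 v=6: → [5,10); WM=−∞
i=3 t=11 v=1: → [10,15); WM=11; [0,5) fires=3 [5,10) fires=6
i=4 t=15 v=9: → [15,20); WM=11
i=5 t=9 v=5: DROP (t<11-0); WM=11
i=6 t=6 v=4: DROP (t<11-0); WM=11
i=7 t=16 v=6: → [15,20); WM=16; [10,15) fires=1
i=8 t=16 v=8: → [15,20); WM=16
i=9 t=17 v=6: → [15,20); WM=16
i=10 t=19 v=2: → [15,20); WM=16
i=11 t=24 v=8: → [20,25); WM=24; [15,20) fires=9
i=12 t=22 v=5: DROP (t<24-0); WM=24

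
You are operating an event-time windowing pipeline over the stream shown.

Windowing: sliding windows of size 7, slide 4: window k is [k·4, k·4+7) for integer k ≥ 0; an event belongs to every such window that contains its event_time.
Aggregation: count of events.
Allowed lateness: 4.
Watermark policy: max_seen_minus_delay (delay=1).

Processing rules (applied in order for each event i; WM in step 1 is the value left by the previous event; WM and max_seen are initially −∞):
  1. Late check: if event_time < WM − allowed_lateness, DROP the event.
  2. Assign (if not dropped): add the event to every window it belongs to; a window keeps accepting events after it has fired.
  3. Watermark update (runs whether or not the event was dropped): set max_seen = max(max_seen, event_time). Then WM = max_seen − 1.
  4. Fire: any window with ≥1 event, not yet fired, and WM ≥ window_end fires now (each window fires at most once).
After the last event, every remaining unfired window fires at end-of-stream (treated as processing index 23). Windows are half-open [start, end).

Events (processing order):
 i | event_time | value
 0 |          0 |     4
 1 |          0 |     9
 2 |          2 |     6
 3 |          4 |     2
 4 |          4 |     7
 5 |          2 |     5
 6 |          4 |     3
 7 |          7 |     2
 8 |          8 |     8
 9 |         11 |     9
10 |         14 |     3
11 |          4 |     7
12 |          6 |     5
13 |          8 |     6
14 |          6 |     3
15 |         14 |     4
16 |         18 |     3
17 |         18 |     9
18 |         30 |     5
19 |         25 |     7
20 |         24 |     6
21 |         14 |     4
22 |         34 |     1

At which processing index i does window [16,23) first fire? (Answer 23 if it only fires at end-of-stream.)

i=0 t=0 v=4: → [0,7); WM=-1
i=1 t=0 v=9: → [0,7); WM=-1
i=2 t=2 v=6: → [0,7); WM=1
i=3 t=4 v=2: → [4,11),[0,7); WM=3
i=4 t=4 v=7: → [4,11),[0,7); WM=3
i=5 t=2 v=5: → [0,7); WM=3
i=6 t=4 v=3: → [4,11),[0,7); WM=3
i=7 t=7 v=2: → [4,11); WM=6
i=8 t=8 v=8: → [8,15),[4,11); WM=7; [0,7) fires=7
i=9 t=11 v=9: → [8,15); WM=10
i=10 t=14 v=3: → [12,19),[8,15); WM=13; [4,11) fires=5
i=11 t=4 v=7: DROP (t<13-4); WM=13
i=12 t=6 v=5: DROP (t<13-4); WM=13
i=13 t=8 v=6: DROP (t<13-4); WM=13
i=14 t=6 v=3: DROP (t<13-4); WM=13
i=15 t=14 v=4: → [12,19),[8,15); WM=13
i=16 t=18 v=3: → [16,23),[12,19); WM=17; [8,15) fires=4
i=17 t=18 v=9: → [16,23),[12,19); WM=17
i=18 t=30 v=5: → [28,35),[24,31); WM=29; [12,19) fires=4 [16,23) fires=2
i=19 t=25 v=7: → [24,31),[20,27); WM=29; [20,27) fires=1
i=20 t=24 v=6: DROP (t<29-4); WM=29
i=21 t=14 v=4: DROP (t<29-4); WM=29
i=22 t=34 v=1: → [32,39),[28,35); WM=33; [24,31) fires=2

18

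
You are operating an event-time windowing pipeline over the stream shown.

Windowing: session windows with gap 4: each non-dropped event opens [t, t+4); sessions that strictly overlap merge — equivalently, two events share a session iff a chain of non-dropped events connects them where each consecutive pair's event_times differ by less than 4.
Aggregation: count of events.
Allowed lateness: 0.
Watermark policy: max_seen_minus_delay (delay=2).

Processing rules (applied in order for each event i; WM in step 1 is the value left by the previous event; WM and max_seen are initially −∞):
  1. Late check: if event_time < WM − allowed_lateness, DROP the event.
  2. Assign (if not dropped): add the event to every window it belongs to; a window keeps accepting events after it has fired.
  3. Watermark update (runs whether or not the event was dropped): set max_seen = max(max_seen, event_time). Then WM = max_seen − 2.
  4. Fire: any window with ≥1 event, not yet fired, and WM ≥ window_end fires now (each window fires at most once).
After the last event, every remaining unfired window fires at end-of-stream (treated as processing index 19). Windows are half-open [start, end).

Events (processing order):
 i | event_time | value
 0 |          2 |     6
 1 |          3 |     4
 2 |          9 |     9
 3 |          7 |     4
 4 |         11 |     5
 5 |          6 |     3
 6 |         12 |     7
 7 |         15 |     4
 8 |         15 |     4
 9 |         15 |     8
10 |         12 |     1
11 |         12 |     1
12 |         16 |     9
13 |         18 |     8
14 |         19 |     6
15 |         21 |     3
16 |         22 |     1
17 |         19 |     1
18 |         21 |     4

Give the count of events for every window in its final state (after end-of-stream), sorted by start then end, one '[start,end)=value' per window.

i=0 t=2 v=6: → [2,6); WM=0
i=1 t=3 v=4: → [2,7); WM=1
i=2 t=9 v=9: → [9,13); WM=7
i=3 t=7 v=4: → [7,13); WM=7
i=4 t=11 v=5: → [7,15); WM=9
i=5 t=6 v=3: DROP (t<9-0); WM=9
i=6 t=12 v=7: → [7,16); WM=10
i=7 t=15 v=4: → [7,19); WM=13
i=8 t=15 v=4: → [7,19); WM=13
i=9 t=15 v=8: → [7,19); WM=13
i=10 t=12 v=1: DROP (t<13-0); WM=13
i=11 t=12 v=1: DROP (t<13-0); WM=13
i=12 t=16 v=9: → [7,20); WM=14
i=13 t=18 v=8: → [7,22); WM=16
i=14 t=19 v=6: → [7,23); WM=17
i=15 t=21 v=3: → [7,25); WM=19
i=16 t=22 v=1: → [7,26); WM=20
i=17 t=19 v=1: DROP (t<20-0); WM=20
i=18 t=21 v=4: → [7,26); WM=20

[2,7)=2 [7,26)=13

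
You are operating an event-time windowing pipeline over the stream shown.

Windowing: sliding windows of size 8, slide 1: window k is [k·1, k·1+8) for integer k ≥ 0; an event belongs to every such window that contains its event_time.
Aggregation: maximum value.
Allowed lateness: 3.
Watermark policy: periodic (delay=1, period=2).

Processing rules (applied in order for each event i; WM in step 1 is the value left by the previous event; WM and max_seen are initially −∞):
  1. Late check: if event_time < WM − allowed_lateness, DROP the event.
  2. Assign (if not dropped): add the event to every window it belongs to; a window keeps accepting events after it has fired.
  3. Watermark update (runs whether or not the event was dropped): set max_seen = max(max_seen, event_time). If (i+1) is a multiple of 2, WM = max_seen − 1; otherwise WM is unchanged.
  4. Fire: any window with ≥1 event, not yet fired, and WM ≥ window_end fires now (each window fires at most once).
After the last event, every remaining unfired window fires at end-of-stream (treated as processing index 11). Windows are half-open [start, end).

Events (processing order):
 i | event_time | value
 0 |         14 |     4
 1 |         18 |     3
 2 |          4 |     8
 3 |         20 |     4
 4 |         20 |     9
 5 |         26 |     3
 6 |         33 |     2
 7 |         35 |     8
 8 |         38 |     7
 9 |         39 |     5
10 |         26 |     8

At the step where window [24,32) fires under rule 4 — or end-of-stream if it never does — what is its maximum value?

i=0 t=14 v=4: → [14,22),[13,21),[12,20),[11,19),[10,18),[9,17),[8,16),[7,15); WM=−∞
i=1 t=18 v=3: → [18,26),[17,25),[16,24),[15,23),[14,22),[13,21),[12,20),[11,19); WM=17; [7,15) fires=4 [8,16) fires=4 [9,17) fires=4
i=2 t=4 v=8: DROP (t<17-3); WM=17
i=3 t=20 v=4: → [20,28),[19,27),[18,26),[17,25),[16,24),[15,23),[14,22),[13,21); WM=19; [10,18) fires=4 [11,19) fires=4
i=4 t=20 v=9: → [20,28),[19,27),[18,26),[17,25),[16,24),[15,23),[14,22),[13,21); WM=19
i=5 t=26 v=3: → [26,34),[25,33),[24,32),[23,31),[22,30),[21,29),[20,28),[19,27); WM=25; [12,20) fires=4 [13,21) fires=9 [14,22) fires=9 [15,23) fires=9 [16,24) fires=9 [17,25) fires=9
i=6 t=33 v=2: → [33,41),[32,40),[31,39),[30,38),[29,37),[28,36),[27,35),[26,34); WM=25
i=7 t=35 v=8: → [35,43),[34,42),[33,41),[32,40),[31,39),[30,38),[29,37),[28,36); WM=34; [18,26) fires=9 [19,27) fires=9 [20,28) fires=9 [21,29) fires=3 [22,30) fires=3 [23,31) fires=3 [24,32) fires=3 [25,33) fires=3 [26,34) fires=3
i=8 t=38 v=7: → [38,46),[37,45),[36,44),[35,43),[34,42),[33,41),[32,40),[31,39); WM=34
i=9 t=39 v=5: → [39,47),[38,46),[37,45),[36,44),[35,43),[34,42),[33,41),[32,40); WM=38; [27,35) fires=2 [28,36) fires=8 [29,37) fires=8 [30,38) fires=8
i=10 t=26 v=8: DROP (t<38-3); WM=38

3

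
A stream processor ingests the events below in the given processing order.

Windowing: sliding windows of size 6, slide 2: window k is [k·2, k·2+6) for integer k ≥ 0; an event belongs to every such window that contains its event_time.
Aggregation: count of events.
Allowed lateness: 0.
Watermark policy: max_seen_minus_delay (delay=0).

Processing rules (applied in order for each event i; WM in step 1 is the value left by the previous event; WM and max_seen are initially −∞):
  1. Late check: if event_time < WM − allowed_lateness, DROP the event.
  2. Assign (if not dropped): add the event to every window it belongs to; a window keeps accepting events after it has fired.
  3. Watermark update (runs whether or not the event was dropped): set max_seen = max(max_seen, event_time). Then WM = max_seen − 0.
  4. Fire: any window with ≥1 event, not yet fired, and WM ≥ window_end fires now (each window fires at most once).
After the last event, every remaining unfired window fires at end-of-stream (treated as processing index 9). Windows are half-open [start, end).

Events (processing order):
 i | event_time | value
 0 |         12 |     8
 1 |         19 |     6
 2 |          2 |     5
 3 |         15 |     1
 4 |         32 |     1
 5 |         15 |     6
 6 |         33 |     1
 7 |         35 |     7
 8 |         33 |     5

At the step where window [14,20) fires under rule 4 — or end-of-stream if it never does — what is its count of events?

1

i=0 t=12 v=8: → [12,18),[10,16),[8,14); WM=12
i=1 t=19 v=6: → [18,24),[16,22),[14,20); WM=19; [8,14) fires=1 [10,16) fires=1 [12,18) fires=1
i=2 t=2 v=5: DROP (t<19-0); WM=19
i=3 t=15 v=1: DROP (t<19-0); WM=19
i=4 t=32 v=1: → [32,38),[30,36),[28,34); WM=32; [14,20) fires=1 [16,22) fires=1 [18,24) fires=1
i=5 t=15 v=6: DROP (t<32-0); WM=32
i=6 t=33 v=1: → [32,38),[30,36),[28,34); WM=33
i=7 t=35 v=7: → [34,40),[32,38),[30,36); WM=35; [28,34) fires=2
i=8 t=33 v=5: DROP (t<35-0); WM=35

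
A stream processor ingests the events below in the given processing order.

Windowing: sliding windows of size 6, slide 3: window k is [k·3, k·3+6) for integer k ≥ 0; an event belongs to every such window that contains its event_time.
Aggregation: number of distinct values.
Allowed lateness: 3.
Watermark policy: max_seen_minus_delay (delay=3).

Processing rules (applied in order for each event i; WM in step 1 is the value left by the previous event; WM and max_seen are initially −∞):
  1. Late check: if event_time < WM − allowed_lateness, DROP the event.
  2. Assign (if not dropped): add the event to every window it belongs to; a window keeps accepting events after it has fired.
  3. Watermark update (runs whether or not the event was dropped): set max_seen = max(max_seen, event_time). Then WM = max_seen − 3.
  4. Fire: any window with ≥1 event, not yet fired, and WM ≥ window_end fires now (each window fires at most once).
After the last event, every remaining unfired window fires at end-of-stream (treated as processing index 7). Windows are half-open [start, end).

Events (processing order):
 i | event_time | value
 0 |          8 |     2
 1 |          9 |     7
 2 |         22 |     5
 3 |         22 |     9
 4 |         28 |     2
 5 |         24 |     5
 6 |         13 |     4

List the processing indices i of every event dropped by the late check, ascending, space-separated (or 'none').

i=0 t=8 v=2: → [6,12),[3,9); WM=5
i=1 t=9 v=7: → [9,15),[6,12); WM=6
i=2 t=22 v=5: → [21,27),[18,24); WM=19; [3,9) fires=1 [6,12) fires=2 [9,15) fires=1
i=3 t=22 v=9: → [21,27),[18,24); WM=19
i=4 t=28 v=2: → [27,33),[24,30); WM=25; [18,24) fires=2
i=5 t=24 v=5: → [24,30),[21,27); WM=25
i=6 t=13 v=4: DROP (t<25-3); WM=25

6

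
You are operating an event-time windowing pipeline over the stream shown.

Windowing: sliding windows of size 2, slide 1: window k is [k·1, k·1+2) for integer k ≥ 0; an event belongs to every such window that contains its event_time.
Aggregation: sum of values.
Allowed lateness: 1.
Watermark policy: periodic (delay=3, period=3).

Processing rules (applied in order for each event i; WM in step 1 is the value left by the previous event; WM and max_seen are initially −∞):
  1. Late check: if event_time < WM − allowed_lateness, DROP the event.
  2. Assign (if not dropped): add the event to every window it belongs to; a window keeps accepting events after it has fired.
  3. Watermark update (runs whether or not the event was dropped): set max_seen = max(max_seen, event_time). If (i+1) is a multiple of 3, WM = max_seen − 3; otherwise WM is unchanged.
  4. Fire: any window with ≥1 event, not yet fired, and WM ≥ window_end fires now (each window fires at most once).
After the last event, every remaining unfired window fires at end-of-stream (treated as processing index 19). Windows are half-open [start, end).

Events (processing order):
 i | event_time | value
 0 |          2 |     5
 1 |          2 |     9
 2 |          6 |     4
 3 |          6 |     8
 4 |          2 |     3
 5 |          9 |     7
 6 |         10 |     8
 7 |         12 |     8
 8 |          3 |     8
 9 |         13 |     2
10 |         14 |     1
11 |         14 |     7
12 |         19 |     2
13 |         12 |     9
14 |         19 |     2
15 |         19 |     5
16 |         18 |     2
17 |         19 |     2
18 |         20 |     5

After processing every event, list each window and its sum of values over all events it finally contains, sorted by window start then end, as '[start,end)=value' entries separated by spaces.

[1,3)=17 [2,4)=17 [5,7)=12 [6,8)=12 [8,10)=7 [9,11)=15 [10,12)=8 [11,13)=17 [12,14)=19 [13,15)=10 [14,16)=8 [17,19)=2 [18,20)=13 [19,21)=16 [20,22)=5

i=0 t=2 v=5: → [2,4),[1,3); WM=−∞
i=1 t=2 v=9: → [2,4),[1,3); WM=−∞
i=2 t=6 v=4: → [6,8),[5,7); WM=3; [1,3) fires=14
i=3 t=6 v=8: → [6,8),[5,7); WM=3
i=4 t=2 v=3: → [2,4),[1,3); WM=3
i=5 t=9 v=7: → [9,11),[8,10); WM=6; [2,4) fires=17
i=6 t=10 v=8: → [10,12),[9,11); WM=6
i=7 t=12 v=8: → [12,14),[11,13); WM=6
i=8 t=3 v=8: DROP (t<6-1); WM=9; [5,7) fires=12 [6,8) fires=12
i=9 t=13 v=2: → [13,15),[12,14); WM=9
i=10 t=14 v=1: → [14,16),[13,15); WM=9
i=11 t=14 v=7: → [14,16),[13,15); WM=11; [8,10) fires=7 [9,11) fires=15
i=12 t=19 v=2: → [19,21),[18,20); WM=11
i=13 t=12 v=9: → [12,14),[11,13); WM=11
i=14 t=19 v=2: → [19,21),[18,20); WM=16; [10,12) fires=8 [11,13) fires=17 [12,14) fires=19 [13,15) fires=10 [14,16) fires=8
i=15 t=19 v=5: → [19,21),[18,20); WM=16
i=16 t=18 v=2: → [18,20),[17,19); WM=16
i=17 t=19 v=2: → [19,21),[18,20); WM=16
i=18 t=20 v=5: → [20,22),[19,21); WM=16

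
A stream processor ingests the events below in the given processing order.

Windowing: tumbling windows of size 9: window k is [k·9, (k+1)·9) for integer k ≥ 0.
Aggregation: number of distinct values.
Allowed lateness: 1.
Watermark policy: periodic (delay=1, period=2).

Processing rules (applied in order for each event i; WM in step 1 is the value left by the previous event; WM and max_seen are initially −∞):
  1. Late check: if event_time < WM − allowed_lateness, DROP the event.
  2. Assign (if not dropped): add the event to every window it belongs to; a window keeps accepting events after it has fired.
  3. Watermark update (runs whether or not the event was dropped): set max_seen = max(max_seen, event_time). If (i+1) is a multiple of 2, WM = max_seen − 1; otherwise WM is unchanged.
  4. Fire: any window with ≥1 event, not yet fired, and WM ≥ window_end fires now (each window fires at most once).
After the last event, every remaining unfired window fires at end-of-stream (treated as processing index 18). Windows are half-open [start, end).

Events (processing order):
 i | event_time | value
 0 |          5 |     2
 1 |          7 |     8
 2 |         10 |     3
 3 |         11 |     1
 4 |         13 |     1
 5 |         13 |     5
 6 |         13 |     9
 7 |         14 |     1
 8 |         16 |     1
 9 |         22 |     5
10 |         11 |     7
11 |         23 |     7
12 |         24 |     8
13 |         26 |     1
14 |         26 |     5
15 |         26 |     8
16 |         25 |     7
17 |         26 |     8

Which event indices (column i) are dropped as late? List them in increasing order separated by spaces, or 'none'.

10

i=0 t=5 v=2: → [0,9); WM=−∞
i=1 t=7 v=8: → [0,9); WM=6
i=2 t=10 v=3: → [9,18); WM=6
i=3 t=11 v=1: → [9,18); WM=10; [0,9) fires=2
i=4 t=13 v=1: → [9,18); WM=10
i=5 t=13 v=5: → [9,18); WM=12
i=6 t=13 v=9: → [9,18); WM=12
i=7 t=14 v=1: → [9,18); WM=13
i=8 t=16 v=1: → [9,18); WM=13
i=9 t=22 v=5: → [18,27); WM=21; [9,18) fires=4
i=10 t=11 v=7: DROP (t<21-1); WM=21
i=11 t=23 v=7: → [18,27); WM=22
i=12 t=24 v=8: → [18,27); WM=22
i=13 t=26 v=1: → [18,27); WM=25
i=14 t=26 v=5: → [18,27); WM=25
i=15 t=26 v=8: → [18,27); WM=25
i=16 t=25 v=7: → [18,27); WM=25
i=17 t=26 v=8: → [18,27); WM=25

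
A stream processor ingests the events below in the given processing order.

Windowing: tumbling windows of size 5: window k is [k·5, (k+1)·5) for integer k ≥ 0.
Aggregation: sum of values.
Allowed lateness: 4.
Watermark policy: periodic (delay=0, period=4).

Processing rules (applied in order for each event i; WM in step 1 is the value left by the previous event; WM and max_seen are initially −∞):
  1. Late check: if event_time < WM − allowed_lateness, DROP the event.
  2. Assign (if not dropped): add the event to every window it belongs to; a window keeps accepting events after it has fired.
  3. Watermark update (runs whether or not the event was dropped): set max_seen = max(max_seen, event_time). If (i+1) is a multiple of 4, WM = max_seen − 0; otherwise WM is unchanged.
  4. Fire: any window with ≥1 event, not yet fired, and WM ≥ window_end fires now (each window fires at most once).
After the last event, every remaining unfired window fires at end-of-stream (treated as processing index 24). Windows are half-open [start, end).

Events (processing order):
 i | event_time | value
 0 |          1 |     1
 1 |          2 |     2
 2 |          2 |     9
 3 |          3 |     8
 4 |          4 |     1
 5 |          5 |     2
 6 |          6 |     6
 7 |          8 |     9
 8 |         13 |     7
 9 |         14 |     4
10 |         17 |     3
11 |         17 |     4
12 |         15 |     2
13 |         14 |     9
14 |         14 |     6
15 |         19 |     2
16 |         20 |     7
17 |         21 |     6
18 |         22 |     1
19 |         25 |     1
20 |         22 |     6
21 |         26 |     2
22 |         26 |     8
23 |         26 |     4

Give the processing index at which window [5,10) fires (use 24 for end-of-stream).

11

i=0 t=1 v=1: → [0,5); WM=−∞
i=1 t=2 v=2: → [0,5); WM=−∞
i=2 t=2 v=9: → [0,5); WM=−∞
i=3 t=3 v=8: → [0,5); WM=3
i=4 t=4 v=1: → [0,5); WM=3
i=5 t=5 v=2: → [5,10); WM=3
i=6 t=6 v=6: → [5,10); WM=3
i=7 t=8 v=9: → [5,10); WM=8; [0,5) fires=21
i=8 t=13 v=7: → [10,15); WM=8
i=9 t=14 v=4: → [10,15); WM=8
i=10 t=17 v=3: → [15,20); WM=8
i=11 t=17 v=4: → [15,20); WM=17; [5,10) fires=17 [10,15) fires=11
i=12 t=15 v=2: → [15,20); WM=17
i=13 t=14 v=9: → [10,15); WM=17
i=14 t=14 v=6: → [10,15); WM=17
i=15 t=19 v=2: → [15,20); WM=19
i=16 t=20 v=7: → [20,25); WM=19
i=17 t=21 v=6: → [20,25); WM=19
i=18 t=22 v=1: → [20,25); WM=19
i=19 t=25 v=1: → [25,30); WM=25; [15,20) fires=11 [20,25) fires=14
i=20 t=22 v=6: → [20,25); WM=25
i=21 t=26 v=2: → [25,30); WM=25
i=22 t=26 v=8: → [25,30); WM=25
i=23 t=26 v=4: → [25,30); WM=26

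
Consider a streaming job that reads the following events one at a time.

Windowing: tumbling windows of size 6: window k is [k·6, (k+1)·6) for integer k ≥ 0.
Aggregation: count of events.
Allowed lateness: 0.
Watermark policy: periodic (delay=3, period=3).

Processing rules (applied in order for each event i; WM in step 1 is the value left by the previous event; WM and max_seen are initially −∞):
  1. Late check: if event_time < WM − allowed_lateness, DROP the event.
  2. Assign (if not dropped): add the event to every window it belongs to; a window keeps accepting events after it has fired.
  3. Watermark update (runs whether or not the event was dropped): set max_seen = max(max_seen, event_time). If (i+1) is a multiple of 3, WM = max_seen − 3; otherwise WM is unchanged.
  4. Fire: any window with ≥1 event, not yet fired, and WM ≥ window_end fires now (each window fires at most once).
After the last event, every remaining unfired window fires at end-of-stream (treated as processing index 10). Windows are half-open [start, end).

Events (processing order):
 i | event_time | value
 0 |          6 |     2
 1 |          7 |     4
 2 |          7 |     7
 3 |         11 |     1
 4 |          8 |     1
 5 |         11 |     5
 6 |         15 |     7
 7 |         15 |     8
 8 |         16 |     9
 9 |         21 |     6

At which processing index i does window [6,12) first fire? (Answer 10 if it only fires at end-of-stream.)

i=0 t=6 v=2: → [6,12); WM=−∞
i=1 t=7 v=4: → [6,12); WM=−∞
i=2 t=7 v=7: → [6,12); WM=4
i=3 t=11 v=1: → [6,12); WM=4
i=4 t=8 v=1: → [6,12); WM=4
i=5 t=11 v=5: → [6,12); WM=8
i=6 t=15 v=7: → [12,18); WM=8
i=7 t=15 v=8: → [12,18); WM=8
i=8 t=16 v=9: → [12,18); WM=13; [6,12) fires=6
i=9 t=21 v=6: → [18,24); WM=13

8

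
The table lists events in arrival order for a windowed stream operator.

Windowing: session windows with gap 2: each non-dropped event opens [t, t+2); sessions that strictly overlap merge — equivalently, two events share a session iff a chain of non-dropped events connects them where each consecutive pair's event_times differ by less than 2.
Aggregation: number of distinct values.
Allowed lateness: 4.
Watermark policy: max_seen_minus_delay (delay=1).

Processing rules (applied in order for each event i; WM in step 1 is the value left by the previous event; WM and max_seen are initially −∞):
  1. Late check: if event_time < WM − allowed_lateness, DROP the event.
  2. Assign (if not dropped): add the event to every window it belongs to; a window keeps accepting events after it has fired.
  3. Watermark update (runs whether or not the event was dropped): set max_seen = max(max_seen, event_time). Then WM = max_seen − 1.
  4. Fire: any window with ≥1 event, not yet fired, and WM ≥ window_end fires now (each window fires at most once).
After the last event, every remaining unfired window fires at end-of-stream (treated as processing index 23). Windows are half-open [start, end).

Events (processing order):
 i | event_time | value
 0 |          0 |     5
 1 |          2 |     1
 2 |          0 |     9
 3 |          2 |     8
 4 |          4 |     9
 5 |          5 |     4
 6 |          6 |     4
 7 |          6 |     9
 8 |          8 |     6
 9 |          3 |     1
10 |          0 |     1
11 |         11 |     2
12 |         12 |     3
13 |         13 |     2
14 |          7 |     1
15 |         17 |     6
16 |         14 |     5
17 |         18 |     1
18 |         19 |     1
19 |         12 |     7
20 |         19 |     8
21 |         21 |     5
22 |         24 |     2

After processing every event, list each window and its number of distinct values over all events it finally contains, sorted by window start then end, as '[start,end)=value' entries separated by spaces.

[0,2)=2 [2,8)=4 [8,10)=1 [11,16)=3 [17,21)=3 [21,23)=1 [24,26)=1

i=0 t=0 v=5: → [0,2); WM=-1
i=1 t=2 v=1: → [2,4); WM=1
i=2 t=0 v=9: → [0,2); WM=1
i=3 t=2 v=8: → [2,4); WM=1
i=4 t=4 v=9: → [4,6); WM=3
i=5 t=5 v=4: → [4,7); WM=4
i=6 t=6 v=4: → [4,8); WM=5
i=7 t=6 v=9: → [4,8); WM=5
i=8 t=8 v=6: → [8,10); WM=7
i=9 t=3 v=1: → [2,8); WM=7
i=10 t=0 v=1: DROP (t<7-4); WM=7
i=11 t=11 v=2: → [11,13); WM=10
i=12 t=12 v=3: → [11,14); WM=11
i=13 t=13 v=2: → [11,15); WM=12
i=14 t=7 v=1: DROP (t<12-4); WM=12
i=15 t=17 v=6: → [17,19); WM=16
i=16 t=14 v=5: → [11,16); WM=16
i=17 t=18 v=1: → [17,20); WM=17
i=18 t=19 v=1: → [17,21); WM=18
i=19 t=12 v=7: DROP (t<18-4); WM=18
i=20 t=19 v=8: → [17,21); WM=18
i=21 t=21 v=5: → [21,23); WM=20
i=22 t=24 v=2: → [24,26); WM=23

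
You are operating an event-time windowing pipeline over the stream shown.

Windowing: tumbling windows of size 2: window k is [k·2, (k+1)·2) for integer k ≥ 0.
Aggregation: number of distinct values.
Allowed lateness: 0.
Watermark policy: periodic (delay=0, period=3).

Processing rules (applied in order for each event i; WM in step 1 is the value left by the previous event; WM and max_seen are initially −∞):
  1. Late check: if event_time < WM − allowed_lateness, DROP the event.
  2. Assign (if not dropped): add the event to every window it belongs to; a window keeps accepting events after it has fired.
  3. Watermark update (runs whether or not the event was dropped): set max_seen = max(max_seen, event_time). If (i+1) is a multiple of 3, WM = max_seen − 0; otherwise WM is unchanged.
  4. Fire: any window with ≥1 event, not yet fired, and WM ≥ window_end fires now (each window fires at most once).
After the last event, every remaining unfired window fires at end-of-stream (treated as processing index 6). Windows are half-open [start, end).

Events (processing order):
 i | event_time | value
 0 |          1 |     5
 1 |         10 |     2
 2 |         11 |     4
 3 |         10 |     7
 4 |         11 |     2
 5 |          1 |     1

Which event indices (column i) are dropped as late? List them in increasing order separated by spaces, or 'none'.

3 5

i=0 t=1 v=5: → [0,2); WM=−∞
i=1 t=10 v=2: → [10,12); WM=−∞
i=2 t=11 v=4: → [10,12); WM=11; [0,2) fires=1
i=3 t=10 v=7: DROP (t<11-0); WM=11
i=4 t=11 v=2: → [10,12); WM=11
i=5 t=1 v=1: DROP (t<11-0); WM=11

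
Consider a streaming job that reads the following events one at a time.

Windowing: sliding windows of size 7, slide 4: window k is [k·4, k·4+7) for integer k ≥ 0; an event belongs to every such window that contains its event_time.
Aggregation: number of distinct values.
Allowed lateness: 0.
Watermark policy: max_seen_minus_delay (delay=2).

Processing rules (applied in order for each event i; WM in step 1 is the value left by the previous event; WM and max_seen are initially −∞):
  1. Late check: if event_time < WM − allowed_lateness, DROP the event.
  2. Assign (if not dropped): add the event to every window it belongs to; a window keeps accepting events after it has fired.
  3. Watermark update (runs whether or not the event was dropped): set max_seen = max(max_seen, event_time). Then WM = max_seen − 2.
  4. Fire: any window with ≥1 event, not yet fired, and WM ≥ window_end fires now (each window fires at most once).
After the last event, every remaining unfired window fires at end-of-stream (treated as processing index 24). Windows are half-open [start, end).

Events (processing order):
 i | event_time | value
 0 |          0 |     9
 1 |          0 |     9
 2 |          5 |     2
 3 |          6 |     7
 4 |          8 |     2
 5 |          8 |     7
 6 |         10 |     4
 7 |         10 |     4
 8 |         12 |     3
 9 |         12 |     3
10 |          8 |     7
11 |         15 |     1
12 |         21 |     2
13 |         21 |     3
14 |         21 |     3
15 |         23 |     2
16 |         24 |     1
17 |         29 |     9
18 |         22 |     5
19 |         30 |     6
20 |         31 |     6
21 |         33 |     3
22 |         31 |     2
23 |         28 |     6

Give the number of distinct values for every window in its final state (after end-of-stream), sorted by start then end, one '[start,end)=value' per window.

[0,7)=3 [4,11)=3 [8,15)=4 [12,19)=2 [16,23)=2 [20,27)=3 [24,31)=3 [28,35)=4 [32,39)=1

i=0 t=0 v=9: → [0,7); WM=-2
i=1 t=0 v=9: → [0,7); WM=-2
i=2 t=5 v=2: → [4,11),[0,7); WM=3
i=3 t=6 v=7: → [4,11),[0,7); WM=4
i=4 t=8 v=2: → [8,15),[4,11); WM=6
i=5 t=8 v=7: → [8,15),[4,11); WM=6
i=6 t=10 v=4: → [8,15),[4,11); WM=8; [0,7) fires=3
i=7 t=10 v=4: → [8,15),[4,11); WM=8
i=8 t=12 v=3: → [12,19),[8,15); WM=10
i=9 t=12 v=3: → [12,19),[8,15); WM=10
i=10 t=8 v=7: DROP (t<10-0); WM=10
i=11 t=15 v=1: → [12,19); WM=13; [4,11) fires=3
i=12 t=21 v=2: → [20,27),[16,23); WM=19; [8,15) fires=4 [12,19) fires=2
i=13 t=21 v=3: → [20,27),[16,23); WM=19
i=14 t=21 v=3: → [20,27),[16,23); WM=19
i=15 t=23 v=2: → [20,27); WM=21
i=16 t=24 v=1: → [24,31),[20,27); WM=22
i=17 t=29 v=9: → [28,35),[24,31); WM=27; [16,23) fires=2 [20,27) fires=3
i=18 t=22 v=5: DROP (t<27-0); WM=27
i=19 t=30 v=6: → [28,35),[24,31); WM=28
i=20 t=31 v=6: → [28,35); WM=29
i=21 t=33 v=3: → [32,39),[28,35); WM=31; [24,31) fires=3
i=22 t=31 v=2: → [28,35); WM=31
i=23 t=28 v=6: DROP (t<31-0); WM=31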